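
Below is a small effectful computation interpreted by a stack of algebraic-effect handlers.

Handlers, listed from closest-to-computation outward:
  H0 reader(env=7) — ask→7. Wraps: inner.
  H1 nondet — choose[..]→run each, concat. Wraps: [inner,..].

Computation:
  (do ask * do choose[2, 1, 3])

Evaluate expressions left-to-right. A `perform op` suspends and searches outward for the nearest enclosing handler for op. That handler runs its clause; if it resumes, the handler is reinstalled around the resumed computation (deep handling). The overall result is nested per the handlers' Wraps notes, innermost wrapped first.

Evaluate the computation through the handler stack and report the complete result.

Working:
ask @ H0 ⇒ 7
choose[2, 1, 3] @ H1
  branch[0] choose=2:
    H0 returns 14
    H1 returns [14]
  branch[1] choose=1:
    H0 returns 7
    H1 returns [7]
  branch[2] choose=3:
    H0 returns 21
    H1 returns [21]
= [14, 7, 21]

Answer: [14, 7, 21]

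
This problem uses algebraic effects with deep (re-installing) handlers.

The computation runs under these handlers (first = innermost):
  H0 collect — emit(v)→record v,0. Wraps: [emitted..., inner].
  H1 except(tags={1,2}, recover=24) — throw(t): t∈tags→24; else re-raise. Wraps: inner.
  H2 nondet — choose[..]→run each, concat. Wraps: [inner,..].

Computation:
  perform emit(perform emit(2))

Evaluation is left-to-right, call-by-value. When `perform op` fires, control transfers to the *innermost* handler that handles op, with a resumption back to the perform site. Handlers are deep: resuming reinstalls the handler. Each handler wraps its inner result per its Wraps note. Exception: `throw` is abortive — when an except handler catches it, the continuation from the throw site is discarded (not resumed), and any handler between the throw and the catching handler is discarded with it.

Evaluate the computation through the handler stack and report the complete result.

Answer: [[2, 0, 0]]

Step-by-step:
emit(2) @ H0 ⇒ out+=2
emit(0) @ H0 ⇒ out+=0
H0 returns [2, 0, 0]
H1 returns [2, 0, 0]
H2 returns [[2, 0, 0]]
= [[2, 0, 0]]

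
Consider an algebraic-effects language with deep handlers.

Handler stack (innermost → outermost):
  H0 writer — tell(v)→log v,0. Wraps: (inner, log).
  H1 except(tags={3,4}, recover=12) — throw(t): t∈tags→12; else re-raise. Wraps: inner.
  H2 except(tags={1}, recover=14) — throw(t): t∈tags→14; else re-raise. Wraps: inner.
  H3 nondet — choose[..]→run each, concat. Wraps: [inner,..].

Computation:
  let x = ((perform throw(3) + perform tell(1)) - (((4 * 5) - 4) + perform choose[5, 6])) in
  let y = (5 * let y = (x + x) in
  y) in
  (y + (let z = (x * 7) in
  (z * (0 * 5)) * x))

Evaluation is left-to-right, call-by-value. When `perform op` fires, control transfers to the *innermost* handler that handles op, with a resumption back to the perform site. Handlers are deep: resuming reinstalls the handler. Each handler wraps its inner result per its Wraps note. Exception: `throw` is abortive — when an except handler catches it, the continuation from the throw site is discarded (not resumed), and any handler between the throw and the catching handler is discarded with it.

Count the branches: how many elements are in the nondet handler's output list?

Answer: 1

Working:
throw(3) @ H1 caught ⇒ 12
H2 returns 12
H3 returns [12]
= [12]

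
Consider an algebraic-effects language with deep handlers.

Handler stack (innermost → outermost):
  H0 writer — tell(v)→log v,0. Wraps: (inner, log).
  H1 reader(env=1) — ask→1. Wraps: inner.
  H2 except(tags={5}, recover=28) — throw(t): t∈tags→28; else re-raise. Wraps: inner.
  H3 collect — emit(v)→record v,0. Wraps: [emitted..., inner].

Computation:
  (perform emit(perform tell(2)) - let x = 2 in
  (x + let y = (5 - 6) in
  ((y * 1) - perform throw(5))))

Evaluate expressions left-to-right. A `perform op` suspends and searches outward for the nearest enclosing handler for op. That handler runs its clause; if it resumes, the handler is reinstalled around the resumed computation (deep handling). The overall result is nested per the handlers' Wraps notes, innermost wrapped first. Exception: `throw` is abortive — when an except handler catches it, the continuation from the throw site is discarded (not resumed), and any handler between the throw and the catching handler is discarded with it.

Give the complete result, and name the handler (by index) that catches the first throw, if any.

Step-by-step:
tell(2) @ H0 ⇒ log+=2
emit(0) @ H3 ⇒ out+=0
throw(5) @ H2 caught ⇒ 28
H3 returns [0, 28]
= [0, 28]

Answer: [0, 28] ; first throw caught by: H2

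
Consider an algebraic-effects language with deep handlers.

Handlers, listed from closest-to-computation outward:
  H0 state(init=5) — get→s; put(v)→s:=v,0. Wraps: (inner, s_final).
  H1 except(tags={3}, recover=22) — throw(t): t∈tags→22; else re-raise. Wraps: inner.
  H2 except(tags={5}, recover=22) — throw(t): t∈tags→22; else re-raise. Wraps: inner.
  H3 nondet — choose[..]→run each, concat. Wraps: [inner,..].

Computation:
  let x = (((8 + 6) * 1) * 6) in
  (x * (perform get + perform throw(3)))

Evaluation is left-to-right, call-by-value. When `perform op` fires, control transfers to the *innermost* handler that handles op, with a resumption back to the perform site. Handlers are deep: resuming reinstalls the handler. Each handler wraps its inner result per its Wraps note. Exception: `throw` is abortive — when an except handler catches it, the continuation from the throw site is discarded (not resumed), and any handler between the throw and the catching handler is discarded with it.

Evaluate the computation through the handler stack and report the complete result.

Evaluation trace:
get @ H0 ⇒ 5
throw(3) @ H1 caught ⇒ 22
H2 returns 22
H3 returns [22]
= [22]

Answer: [22]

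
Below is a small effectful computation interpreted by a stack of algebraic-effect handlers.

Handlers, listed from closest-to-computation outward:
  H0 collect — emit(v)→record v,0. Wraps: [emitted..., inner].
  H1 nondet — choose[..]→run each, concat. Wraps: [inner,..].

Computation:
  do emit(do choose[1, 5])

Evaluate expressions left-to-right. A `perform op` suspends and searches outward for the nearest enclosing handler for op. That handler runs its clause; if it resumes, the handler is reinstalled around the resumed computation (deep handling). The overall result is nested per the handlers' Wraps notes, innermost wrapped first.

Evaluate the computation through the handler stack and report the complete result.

Answer: [[1, 0], [5, 0]]

Step-by-step:
choose[1, 5] @ H1
  branch[0] choose=1:
    emit(1) @ H0 ⇒ out+=1
    H0 returns [1, 0]
    H1 returns [[1, 0]]
  branch[1] choose=5:
    emit(5) @ H0 ⇒ out+=5
    H0 returns [5, 0]
    H1 returns [[5, 0]]
= [[1, 0], [5, 0]]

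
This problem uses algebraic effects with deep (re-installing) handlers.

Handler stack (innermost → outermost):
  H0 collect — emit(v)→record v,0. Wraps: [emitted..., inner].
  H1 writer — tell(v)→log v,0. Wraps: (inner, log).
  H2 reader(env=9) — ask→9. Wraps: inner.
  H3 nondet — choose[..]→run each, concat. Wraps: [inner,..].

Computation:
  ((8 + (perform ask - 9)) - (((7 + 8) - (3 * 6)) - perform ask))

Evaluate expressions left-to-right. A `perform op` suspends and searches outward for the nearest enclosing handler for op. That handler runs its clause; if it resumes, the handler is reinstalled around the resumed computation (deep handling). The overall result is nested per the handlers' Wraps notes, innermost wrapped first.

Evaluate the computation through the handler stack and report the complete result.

Answer: [([20], ())]

Working:
ask @ H2 ⇒ 9
ask @ H2 ⇒ 9
H0 returns [20]
H1 returns ([20], ())
H2 returns ([20], ())
H3 returns [([20], ())]
= [([20], ())]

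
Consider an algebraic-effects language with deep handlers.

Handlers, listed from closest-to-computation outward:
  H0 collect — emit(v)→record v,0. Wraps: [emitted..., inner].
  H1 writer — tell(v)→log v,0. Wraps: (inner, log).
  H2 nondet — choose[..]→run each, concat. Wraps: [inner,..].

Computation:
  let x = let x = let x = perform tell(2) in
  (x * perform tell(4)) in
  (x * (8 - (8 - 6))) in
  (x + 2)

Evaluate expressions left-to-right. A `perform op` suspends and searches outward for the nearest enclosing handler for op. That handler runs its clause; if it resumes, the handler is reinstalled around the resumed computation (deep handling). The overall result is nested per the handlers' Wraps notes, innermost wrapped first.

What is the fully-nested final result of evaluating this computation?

Working:
tell(2) @ H1 ⇒ log+=2
tell(4) @ H1 ⇒ log+=4
H0 returns [2]
H1 returns ([2], (2, 4))
H2 returns [([2], (2, 4))]
= [([2], (2, 4))]

Answer: [([2], (2, 4))]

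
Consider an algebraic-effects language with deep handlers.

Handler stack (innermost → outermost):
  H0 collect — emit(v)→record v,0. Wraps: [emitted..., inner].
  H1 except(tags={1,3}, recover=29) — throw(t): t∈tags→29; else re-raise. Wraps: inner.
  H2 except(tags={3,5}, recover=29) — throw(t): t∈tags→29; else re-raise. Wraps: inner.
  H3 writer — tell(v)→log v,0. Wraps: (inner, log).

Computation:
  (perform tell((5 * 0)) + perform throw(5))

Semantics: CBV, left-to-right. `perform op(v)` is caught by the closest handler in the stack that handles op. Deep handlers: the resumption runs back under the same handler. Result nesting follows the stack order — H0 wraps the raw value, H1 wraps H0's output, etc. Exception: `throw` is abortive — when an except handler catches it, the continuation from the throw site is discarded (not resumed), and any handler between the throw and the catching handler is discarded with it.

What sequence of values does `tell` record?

Working:
tell(0) @ H3 ⇒ log+=0
throw(5) @ H1 re-raised
throw(5) @ H2 caught ⇒ 29
H3 returns (29, (0))
= (29, (0))

Answer: (0)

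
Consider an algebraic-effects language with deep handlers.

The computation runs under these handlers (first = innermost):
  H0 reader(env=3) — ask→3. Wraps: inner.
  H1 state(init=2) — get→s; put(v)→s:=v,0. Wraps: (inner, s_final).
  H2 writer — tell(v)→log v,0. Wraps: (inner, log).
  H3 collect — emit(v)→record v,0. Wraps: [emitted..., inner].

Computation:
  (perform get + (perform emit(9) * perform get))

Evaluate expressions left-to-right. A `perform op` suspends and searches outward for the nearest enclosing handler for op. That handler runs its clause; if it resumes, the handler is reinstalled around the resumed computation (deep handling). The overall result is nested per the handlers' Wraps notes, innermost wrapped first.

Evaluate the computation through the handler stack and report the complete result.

Answer: [9, ((2, 2), ())]

Step-by-step:
get @ H1 ⇒ 2
emit(9) @ H3 ⇒ out+=9
get @ H1 ⇒ 2
H0 returns 2
H1 returns (2, 2)
H2 returns ((2, 2), ())
H3 returns [9, ((2, 2), ())]
= [9, ((2, 2), ())]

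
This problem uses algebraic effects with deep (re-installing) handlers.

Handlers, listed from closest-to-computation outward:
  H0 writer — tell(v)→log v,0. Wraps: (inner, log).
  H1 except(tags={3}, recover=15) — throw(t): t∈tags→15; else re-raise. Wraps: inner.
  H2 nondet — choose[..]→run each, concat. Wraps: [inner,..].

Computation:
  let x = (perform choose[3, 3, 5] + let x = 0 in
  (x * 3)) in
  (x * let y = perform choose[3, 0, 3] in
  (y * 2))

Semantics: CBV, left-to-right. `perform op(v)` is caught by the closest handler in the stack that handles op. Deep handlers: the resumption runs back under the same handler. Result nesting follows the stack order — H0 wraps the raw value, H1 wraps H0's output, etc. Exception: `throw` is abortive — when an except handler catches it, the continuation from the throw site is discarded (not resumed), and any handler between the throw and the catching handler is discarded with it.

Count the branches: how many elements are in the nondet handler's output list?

Answer: 9

Evaluation trace:
choose[3, 3, 5] @ H2
  branch[0] choose=3:
    choose[3, 0, 3] @ H2
      branch[0] choose=3:
        H0 returns (18, ())
        H1 returns (18, ())
        H2 returns [(18, ())]
      branch[1] choose=0:
        H0 returns (0, ())
        H1 returns (0, ())
        H2 returns [(0, ())]
      branch[2] choose=3:
        H0 returns (18, ())
        H1 returns (18, ())
        H2 returns [(18, ())]
  branch[1] choose=3:
    choose[3, 0, 3] @ H2
      branch[0] choose=3:
        H0 returns (18, ())
        H1 returns (18, ())
        H2 returns [(18, ())]
      branch[1] choose=0:
        H0 returns (0, ())
        H1 returns (0, ())
        H2 returns [(0, ())]
      branch[2] choose=3:
        H0 returns (18, ())
        H1 returns (18, ())
        H2 returns [(18, ())]
  branch[2] choose=5:
    choose[3, 0, 3] @ H2
      branch[0] choose=3:
        H0 returns (30, ())
        H1 returns (30, ())
        H2 returns [(30, ())]
      branch[1] choose=0:
        H0 returns (0, ())
        H1 returns (0, ())
        H2 returns [(0, ())]
      branch[2] choose=3:
        H0 returns (30, ())
        H1 returns (30, ())
        H2 returns [(30, ())]
= [(18, ()), (0, ()), (18, ()), (18, ()), (0, ()), (18, ()), (30, ()), (0, ()), (30, ())]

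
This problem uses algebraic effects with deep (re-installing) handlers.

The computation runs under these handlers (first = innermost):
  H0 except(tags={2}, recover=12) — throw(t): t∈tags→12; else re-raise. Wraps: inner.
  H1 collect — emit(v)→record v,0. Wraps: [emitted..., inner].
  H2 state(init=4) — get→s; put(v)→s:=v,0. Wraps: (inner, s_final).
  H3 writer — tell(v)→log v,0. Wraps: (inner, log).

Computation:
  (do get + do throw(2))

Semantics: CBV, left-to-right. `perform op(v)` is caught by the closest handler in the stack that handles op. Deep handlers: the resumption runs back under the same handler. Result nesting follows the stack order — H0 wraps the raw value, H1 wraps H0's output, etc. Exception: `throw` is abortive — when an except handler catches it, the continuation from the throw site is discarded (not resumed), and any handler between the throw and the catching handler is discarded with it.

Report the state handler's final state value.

Evaluation trace:
get @ H2 ⇒ 4
throw(2) @ H0 caught ⇒ 12
H1 returns [12]
H2 returns ([12], 4)
H3 returns (([12], 4), ())
= (([12], 4), ())

Answer: 4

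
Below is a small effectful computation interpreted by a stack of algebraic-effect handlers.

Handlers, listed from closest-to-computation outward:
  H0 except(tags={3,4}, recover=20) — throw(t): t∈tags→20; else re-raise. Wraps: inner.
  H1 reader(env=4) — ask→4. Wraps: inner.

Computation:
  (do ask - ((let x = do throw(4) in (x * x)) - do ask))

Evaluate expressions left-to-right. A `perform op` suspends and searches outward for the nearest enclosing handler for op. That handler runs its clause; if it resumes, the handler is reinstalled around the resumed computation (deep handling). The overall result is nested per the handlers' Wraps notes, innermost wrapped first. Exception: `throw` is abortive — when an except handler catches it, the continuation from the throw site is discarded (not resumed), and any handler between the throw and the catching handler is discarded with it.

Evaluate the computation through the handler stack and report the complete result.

Evaluation trace:
ask @ H1 ⇒ 4
throw(4) @ H0 caught ⇒ 20
H1 returns 20
= 20

Answer: 20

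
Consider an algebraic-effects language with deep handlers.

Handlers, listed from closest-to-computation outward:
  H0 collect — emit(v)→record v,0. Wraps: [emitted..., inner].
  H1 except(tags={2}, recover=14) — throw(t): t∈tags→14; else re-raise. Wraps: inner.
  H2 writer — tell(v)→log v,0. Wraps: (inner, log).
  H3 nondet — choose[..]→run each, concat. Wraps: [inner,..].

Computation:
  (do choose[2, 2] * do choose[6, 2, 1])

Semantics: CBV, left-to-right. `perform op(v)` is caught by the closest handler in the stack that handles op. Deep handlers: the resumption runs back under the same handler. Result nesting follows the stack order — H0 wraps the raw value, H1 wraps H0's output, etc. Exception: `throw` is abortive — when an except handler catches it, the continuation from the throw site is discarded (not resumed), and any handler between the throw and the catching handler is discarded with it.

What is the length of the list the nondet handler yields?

Answer: 6

Evaluation trace:
choose[2, 2] @ H3
  branch[0] choose=2:
    choose[6, 2, 1] @ H3
      branch[0] choose=6:
        H0 returns [12]
        H1 returns [12]
        H2 returns ([12], ())
        H3 returns [([12], ())]
      branch[1] choose=2:
        H0 returns [4]
        H1 returns [4]
        H2 returns ([4], ())
        H3 returns [([4], ())]
      branch[2] choose=1:
        H0 returns [2]
        H1 returns [2]
        H2 returns ([2], ())
        H3 returns [([2], ())]
  branch[1] choose=2:
    choose[6, 2, 1] @ H3
      branch[0] choose=6:
        H0 returns [12]
        H1 returns [12]
        H2 returns ([12], ())
        H3 returns [([12], ())]
      branch[1] choose=2:
        H0 returns [4]
        H1 returns [4]
        H2 returns ([4], ())
        H3 returns [([4], ())]
      branch[2] choose=1:
        H0 returns [2]
        H1 returns [2]
        H2 returns ([2], ())
        H3 returns [([2], ())]
= [([12], ()), ([4], ()), ([2], ()), ([12], ()), ([4], ()), ([2], ())]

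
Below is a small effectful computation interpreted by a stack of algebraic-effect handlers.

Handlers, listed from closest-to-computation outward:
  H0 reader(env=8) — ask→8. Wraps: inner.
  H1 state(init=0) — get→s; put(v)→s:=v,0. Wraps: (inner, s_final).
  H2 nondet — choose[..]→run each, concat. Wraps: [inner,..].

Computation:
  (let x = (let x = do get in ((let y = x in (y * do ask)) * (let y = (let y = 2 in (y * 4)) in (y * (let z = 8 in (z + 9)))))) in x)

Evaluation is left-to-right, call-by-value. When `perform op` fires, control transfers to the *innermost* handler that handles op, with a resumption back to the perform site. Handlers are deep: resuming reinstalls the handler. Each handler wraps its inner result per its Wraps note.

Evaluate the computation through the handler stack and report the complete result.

Evaluation trace:
get @ H1 ⇒ 0
ask @ H0 ⇒ 8
H0 returns 0
H1 returns (0, 0)
H2 returns [(0, 0)]
= [(0, 0)]

Answer: [(0, 0)]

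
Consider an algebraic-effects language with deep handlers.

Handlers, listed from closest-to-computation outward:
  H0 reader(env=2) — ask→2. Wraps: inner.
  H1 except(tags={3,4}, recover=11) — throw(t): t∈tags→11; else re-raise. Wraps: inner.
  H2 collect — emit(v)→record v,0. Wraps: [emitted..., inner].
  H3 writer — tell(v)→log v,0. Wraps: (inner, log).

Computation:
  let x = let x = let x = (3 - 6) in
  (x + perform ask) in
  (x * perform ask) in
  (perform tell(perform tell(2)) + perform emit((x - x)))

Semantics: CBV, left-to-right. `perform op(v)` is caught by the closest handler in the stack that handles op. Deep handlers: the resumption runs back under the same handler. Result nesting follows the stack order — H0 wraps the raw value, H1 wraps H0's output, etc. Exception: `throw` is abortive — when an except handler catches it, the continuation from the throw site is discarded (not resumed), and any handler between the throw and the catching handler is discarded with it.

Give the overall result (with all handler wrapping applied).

Evaluation trace:
ask @ H0 ⇒ 2
ask @ H0 ⇒ 2
tell(2) @ H3 ⇒ log+=2
tell(0) @ H3 ⇒ log+=0
emit(0) @ H2 ⇒ out+=0
H0 returns 0
H1 returns 0
H2 returns [0, 0]
H3 returns ([0, 0], (2, 0))
= ([0, 0], (2, 0))

Answer: ([0, 0], (2, 0))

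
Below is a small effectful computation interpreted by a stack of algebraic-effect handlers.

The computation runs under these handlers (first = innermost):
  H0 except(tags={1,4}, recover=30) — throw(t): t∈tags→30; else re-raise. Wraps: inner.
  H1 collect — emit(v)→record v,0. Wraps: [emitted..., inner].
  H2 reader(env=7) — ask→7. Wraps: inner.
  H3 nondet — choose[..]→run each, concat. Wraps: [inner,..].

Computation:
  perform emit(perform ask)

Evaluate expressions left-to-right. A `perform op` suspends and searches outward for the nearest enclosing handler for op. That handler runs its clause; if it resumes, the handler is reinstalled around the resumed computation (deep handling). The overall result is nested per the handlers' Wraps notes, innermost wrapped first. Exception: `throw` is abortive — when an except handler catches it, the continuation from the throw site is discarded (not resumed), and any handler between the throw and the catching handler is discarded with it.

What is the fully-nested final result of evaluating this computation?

Answer: [[7, 0]]

Step-by-step:
ask @ H2 ⇒ 7
emit(7) @ H1 ⇒ out+=7
H0 returns 0
H1 returns [7, 0]
H2 returns [7, 0]
H3 returns [[7, 0]]
= [[7, 0]]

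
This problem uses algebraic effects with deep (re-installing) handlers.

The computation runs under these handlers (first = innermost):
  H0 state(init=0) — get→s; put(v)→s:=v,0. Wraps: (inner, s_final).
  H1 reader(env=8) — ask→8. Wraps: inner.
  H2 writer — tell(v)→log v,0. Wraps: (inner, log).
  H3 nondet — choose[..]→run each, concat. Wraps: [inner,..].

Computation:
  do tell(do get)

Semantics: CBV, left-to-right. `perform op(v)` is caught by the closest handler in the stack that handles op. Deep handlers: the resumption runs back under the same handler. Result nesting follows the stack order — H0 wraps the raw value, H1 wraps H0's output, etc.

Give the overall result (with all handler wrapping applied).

Evaluation trace:
get @ H0 ⇒ 0
tell(0) @ H2 ⇒ log+=0
H0 returns (0, 0)
H1 returns (0, 0)
H2 returns ((0, 0), (0))
H3 returns [((0, 0), (0))]
= [((0, 0), (0))]

Answer: [((0, 0), (0))]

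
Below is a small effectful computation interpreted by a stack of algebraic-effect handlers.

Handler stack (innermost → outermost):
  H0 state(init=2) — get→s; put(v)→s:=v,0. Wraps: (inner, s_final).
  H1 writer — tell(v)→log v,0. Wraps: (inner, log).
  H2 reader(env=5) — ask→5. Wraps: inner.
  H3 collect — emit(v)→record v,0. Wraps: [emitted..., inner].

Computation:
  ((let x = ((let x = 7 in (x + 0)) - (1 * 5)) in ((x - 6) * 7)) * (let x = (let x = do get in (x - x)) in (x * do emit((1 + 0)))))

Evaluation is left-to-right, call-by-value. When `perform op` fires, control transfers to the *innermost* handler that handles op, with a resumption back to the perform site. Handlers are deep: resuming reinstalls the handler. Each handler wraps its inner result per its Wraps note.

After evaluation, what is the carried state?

Answer: 2

Step-by-step:
get @ H0 ⇒ 2
emit(1) @ H3 ⇒ out+=1
H0 returns (0, 2)
H1 returns ((0, 2), ())
H2 returns ((0, 2), ())
H3 returns [1, ((0, 2), ())]
= [1, ((0, 2), ())]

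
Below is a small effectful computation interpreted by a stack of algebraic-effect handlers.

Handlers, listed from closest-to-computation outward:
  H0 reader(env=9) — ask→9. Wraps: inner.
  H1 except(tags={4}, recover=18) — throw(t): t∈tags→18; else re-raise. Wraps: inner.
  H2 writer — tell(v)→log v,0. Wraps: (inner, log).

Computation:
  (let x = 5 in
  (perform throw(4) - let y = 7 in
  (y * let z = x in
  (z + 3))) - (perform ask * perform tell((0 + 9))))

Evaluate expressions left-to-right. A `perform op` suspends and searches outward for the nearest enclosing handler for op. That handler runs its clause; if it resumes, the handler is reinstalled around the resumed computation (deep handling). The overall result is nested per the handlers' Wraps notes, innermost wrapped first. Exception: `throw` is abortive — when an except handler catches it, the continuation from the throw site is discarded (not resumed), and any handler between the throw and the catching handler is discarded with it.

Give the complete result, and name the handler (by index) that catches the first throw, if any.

Working:
throw(4) @ H1 caught ⇒ 18
H2 returns (18, ())
= (18, ())

Answer: (18, ()) ; first throw caught by: H1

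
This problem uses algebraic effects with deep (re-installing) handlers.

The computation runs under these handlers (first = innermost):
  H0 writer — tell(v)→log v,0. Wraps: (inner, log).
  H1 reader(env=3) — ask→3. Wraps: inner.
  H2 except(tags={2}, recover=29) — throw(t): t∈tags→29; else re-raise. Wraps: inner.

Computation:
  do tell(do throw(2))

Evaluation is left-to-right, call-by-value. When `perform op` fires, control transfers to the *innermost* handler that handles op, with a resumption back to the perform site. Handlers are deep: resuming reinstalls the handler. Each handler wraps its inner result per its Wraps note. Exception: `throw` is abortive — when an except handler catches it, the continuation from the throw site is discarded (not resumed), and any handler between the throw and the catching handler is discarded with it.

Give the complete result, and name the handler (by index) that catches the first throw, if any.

Answer: 29 ; first throw caught by: H2

Working:
throw(2) @ H2 caught ⇒ 29
= 29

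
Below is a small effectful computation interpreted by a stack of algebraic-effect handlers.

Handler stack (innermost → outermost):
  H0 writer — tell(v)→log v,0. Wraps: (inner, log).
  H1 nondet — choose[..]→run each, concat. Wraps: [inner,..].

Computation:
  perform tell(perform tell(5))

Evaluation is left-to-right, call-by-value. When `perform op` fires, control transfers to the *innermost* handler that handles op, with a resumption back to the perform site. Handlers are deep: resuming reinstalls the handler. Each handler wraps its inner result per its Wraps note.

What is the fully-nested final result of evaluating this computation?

Answer: [(0, (5, 0))]

Evaluation trace:
tell(5) @ H0 ⇒ log+=5
tell(0) @ H0 ⇒ log+=0
H0 returns (0, (5, 0))
H1 returns [(0, (5, 0))]
= [(0, (5, 0))]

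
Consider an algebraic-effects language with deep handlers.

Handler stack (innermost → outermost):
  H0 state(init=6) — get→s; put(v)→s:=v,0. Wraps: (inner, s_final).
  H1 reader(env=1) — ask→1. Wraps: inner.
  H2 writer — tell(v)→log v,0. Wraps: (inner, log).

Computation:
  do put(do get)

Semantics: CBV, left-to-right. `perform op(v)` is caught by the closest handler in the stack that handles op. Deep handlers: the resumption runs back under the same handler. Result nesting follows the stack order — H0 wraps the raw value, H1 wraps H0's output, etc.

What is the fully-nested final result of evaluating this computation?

Answer: ((0, 6), ())

Working:
get @ H0 ⇒ 6
put(6) @ H0 ⇒ s:=6
H0 returns (0, 6)
H1 returns (0, 6)
H2 returns ((0, 6), ())
= ((0, 6), ())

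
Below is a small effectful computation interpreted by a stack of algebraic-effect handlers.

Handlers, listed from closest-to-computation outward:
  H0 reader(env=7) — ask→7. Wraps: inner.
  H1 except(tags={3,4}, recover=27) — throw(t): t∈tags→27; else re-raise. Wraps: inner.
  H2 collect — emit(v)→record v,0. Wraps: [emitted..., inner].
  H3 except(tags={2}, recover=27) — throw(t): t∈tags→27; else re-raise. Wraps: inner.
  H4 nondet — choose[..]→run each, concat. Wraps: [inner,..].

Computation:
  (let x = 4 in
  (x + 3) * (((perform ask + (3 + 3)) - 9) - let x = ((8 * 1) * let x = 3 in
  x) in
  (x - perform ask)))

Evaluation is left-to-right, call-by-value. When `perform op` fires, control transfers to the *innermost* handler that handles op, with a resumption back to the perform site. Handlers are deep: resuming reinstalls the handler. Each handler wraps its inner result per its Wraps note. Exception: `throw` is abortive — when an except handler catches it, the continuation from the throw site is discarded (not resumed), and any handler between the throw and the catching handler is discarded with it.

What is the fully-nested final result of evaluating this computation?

Answer: [[-91]]

Step-by-step:
ask @ H0 ⇒ 7
ask @ H0 ⇒ 7
H0 returns -91
H1 returns -91
H2 returns [-91]
H3 returns [-91]
H4 returns [[-91]]
= [[-91]]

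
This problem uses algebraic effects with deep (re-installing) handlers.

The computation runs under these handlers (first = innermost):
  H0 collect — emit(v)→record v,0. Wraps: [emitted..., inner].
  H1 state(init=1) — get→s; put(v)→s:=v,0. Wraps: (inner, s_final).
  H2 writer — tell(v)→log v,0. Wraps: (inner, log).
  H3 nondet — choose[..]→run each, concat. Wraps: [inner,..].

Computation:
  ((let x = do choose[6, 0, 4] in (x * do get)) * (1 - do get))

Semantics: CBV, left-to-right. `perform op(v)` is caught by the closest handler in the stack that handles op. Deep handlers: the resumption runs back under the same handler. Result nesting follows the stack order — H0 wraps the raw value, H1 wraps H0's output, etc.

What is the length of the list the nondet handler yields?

Answer: 3

Evaluation trace:
choose[6, 0, 4] @ H3
  branch[0] choose=6:
    get @ H1 ⇒ 1
    get @ H1 ⇒ 1
    H0 returns [0]
    H1 returns ([0], 1)
    H2 returns (([0], 1), ())
    H3 returns [(([0], 1), ())]
  branch[1] choose=0:
    get @ H1 ⇒ 1
    get @ H1 ⇒ 1
    H0 returns [0]
    H1 returns ([0], 1)
    H2 returns (([0], 1), ())
    H3 returns [(([0], 1), ())]
  branch[2] choose=4:
    get @ H1 ⇒ 1
    get @ H1 ⇒ 1
    H0 returns [0]
    H1 returns ([0], 1)
    H2 returns (([0], 1), ())
    H3 returns [(([0], 1), ())]
= [(([0], 1), ()), (([0], 1), ()), (([0], 1), ())]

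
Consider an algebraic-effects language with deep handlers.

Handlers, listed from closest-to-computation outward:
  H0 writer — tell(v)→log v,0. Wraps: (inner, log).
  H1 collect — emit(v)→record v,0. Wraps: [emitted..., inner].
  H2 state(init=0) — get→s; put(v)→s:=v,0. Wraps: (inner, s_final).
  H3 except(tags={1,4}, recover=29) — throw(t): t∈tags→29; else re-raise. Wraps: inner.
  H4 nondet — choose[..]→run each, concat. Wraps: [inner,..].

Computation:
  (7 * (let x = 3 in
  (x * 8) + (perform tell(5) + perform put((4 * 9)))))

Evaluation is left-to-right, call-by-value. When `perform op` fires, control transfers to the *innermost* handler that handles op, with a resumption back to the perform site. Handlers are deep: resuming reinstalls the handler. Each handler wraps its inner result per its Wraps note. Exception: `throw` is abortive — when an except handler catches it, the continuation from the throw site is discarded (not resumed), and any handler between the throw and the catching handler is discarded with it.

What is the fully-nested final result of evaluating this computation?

Working:
tell(5) @ H0 ⇒ log+=5
put(36) @ H2 ⇒ s:=36
H0 returns (168, (5))
H1 returns [(168, (5))]
H2 returns ([(168, (5))], 36)
H3 returns ([(168, (5))], 36)
H4 returns [([(168, (5))], 36)]
= [([(168, (5))], 36)]

Answer: [([(168, (5))], 36)]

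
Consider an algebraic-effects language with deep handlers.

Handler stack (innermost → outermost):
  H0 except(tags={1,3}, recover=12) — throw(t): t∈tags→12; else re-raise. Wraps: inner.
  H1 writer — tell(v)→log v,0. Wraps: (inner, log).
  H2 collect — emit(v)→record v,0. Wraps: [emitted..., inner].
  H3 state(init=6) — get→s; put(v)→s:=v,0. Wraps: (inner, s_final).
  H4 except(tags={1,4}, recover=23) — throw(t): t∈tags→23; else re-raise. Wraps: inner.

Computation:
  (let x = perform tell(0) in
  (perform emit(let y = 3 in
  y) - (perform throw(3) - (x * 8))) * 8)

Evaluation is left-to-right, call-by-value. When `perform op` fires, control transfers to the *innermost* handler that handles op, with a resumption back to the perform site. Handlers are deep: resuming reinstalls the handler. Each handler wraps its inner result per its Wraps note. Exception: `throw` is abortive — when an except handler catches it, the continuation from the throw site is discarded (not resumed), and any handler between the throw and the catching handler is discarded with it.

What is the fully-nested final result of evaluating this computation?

Working:
tell(0) @ H1 ⇒ log+=0
emit(3) @ H2 ⇒ out+=3
throw(3) @ H0 caught ⇒ 12
H1 returns (12, (0))
H2 returns [3, (12, (0))]
H3 returns ([3, (12, (0))], 6)
H4 returns ([3, (12, (0))], 6)
= ([3, (12, (0))], 6)

Answer: ([3, (12, (0))], 6)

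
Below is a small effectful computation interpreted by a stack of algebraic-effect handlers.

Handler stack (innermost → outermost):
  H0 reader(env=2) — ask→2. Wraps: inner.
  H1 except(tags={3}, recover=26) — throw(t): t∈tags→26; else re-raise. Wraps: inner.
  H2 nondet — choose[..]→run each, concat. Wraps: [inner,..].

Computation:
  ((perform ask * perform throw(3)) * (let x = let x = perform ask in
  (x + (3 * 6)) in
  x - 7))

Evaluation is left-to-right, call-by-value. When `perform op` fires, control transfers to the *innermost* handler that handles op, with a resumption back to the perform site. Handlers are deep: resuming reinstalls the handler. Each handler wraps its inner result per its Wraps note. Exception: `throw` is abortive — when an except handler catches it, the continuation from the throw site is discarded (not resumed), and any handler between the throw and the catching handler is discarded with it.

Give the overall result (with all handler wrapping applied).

Answer: [26]

Working:
ask @ H0 ⇒ 2
throw(3) @ H1 caught ⇒ 26
H2 returns [26]
= [26]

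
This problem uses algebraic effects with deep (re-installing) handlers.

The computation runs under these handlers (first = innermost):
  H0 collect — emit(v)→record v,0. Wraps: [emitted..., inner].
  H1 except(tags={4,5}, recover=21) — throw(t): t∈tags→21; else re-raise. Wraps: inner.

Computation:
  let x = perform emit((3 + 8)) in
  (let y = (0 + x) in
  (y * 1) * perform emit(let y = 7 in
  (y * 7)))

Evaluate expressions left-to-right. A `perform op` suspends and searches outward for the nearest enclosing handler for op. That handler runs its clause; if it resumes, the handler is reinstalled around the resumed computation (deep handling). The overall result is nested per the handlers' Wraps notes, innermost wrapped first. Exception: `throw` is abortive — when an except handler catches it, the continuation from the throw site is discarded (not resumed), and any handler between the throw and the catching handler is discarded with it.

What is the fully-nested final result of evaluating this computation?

Answer: [11, 49, 0]

Step-by-step:
emit(11) @ H0 ⇒ out+=11
emit(49) @ H0 ⇒ out+=49
H0 returns [11, 49, 0]
H1 returns [11, 49, 0]
= [11, 49, 0]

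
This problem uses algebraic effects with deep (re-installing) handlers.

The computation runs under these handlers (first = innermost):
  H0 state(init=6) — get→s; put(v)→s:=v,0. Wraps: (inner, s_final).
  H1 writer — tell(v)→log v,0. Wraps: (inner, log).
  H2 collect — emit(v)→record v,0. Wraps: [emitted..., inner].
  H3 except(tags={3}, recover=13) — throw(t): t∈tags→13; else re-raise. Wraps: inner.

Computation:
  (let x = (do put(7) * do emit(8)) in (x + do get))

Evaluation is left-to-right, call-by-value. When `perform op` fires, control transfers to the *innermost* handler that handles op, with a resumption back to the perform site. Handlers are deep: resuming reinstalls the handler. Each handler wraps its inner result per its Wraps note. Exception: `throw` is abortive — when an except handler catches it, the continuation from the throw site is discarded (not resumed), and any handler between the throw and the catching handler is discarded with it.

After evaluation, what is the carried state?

Step-by-step:
put(7) @ H0 ⇒ s:=7
emit(8) @ H2 ⇒ out+=8
get @ H0 ⇒ 7
H0 returns (7, 7)
H1 returns ((7, 7), ())
H2 returns [8, ((7, 7), ())]
H3 returns [8, ((7, 7), ())]
= [8, ((7, 7), ())]

Answer: 7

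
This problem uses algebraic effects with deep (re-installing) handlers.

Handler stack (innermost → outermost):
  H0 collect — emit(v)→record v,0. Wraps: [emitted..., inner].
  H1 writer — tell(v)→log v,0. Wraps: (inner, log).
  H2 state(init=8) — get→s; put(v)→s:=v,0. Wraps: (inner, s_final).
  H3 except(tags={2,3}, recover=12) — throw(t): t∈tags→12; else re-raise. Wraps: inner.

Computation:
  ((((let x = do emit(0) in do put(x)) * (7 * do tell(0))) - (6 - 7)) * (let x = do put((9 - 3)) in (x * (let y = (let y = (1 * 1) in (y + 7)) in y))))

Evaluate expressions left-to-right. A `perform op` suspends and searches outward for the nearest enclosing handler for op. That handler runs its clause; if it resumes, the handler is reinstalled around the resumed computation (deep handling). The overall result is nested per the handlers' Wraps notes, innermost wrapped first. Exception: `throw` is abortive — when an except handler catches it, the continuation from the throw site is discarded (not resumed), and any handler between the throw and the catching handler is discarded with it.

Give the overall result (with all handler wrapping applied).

Answer: (([0, 0], (0)), 6)

Working:
emit(0) @ H0 ⇒ out+=0
put(0) @ H2 ⇒ s:=0
tell(0) @ H1 ⇒ log+=0
put(6) @ H2 ⇒ s:=6
H0 returns [0, 0]
H1 returns ([0, 0], (0))
H2 returns (([0, 0], (0)), 6)
H3 returns (([0, 0], (0)), 6)
= (([0, 0], (0)), 6)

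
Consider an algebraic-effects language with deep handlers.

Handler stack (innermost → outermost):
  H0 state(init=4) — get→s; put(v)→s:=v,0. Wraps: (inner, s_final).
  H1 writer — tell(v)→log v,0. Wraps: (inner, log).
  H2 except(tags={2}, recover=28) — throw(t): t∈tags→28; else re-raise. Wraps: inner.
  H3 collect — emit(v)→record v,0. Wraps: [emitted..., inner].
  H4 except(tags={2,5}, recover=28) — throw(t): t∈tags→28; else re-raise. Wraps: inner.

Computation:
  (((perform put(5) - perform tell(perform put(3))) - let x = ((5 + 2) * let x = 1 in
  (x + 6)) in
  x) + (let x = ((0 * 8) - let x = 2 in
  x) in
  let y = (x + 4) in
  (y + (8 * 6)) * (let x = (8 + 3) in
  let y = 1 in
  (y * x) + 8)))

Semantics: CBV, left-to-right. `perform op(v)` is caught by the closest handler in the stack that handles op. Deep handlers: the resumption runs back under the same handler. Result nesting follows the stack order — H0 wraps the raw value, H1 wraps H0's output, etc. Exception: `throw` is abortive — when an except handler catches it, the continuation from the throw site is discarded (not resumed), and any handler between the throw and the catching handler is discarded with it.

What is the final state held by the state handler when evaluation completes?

Step-by-step:
put(5) @ H0 ⇒ s:=5
put(3) @ H0 ⇒ s:=3
tell(0) @ H1 ⇒ log+=0
H0 returns (901, 3)
H1 returns ((901, 3), (0))
H2 returns ((901, 3), (0))
H3 returns [((901, 3), (0))]
H4 returns [((901, 3), (0))]
= [((901, 3), (0))]

Answer: 3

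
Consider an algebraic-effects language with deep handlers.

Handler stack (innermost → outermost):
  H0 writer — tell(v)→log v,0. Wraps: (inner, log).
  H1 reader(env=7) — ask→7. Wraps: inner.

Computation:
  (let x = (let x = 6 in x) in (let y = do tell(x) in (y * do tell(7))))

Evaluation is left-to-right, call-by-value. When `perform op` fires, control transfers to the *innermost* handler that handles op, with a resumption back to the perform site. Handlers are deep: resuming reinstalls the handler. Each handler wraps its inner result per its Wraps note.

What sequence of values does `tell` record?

Answer: (6, 7)

Evaluation trace:
tell(6) @ H0 ⇒ log+=6
tell(7) @ H0 ⇒ log+=7
H0 returns (0, (6, 7))
H1 returns (0, (6, 7))
= (0, (6, 7))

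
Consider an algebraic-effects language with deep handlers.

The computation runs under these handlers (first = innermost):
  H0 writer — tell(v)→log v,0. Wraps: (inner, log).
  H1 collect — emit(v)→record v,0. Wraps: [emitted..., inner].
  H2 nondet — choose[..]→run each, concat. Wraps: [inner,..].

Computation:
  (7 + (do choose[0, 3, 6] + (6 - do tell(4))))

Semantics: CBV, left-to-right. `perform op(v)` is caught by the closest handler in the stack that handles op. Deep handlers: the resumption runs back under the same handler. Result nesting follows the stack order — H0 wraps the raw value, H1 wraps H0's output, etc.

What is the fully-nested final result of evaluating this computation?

Answer: [[(13, (4))], [(16, (4))], [(19, (4))]]

Step-by-step:
choose[0, 3, 6] @ H2
  branch[0] choose=0:
    tell(4) @ H0 ⇒ log+=4
    H0 returns (13, (4))
    H1 returns [(13, (4))]
    H2 returns [[(13, (4))]]
  branch[1] choose=3:
    tell(4) @ H0 ⇒ log+=4
    H0 returns (16, (4))
    H1 returns [(16, (4))]
    H2 returns [[(16, (4))]]
  branch[2] choose=6:
    tell(4) @ H0 ⇒ log+=4
    H0 returns (19, (4))
    H1 returns [(19, (4))]
    H2 returns [[(19, (4))]]
= [[(13, (4))], [(16, (4))], [(19, (4))]]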